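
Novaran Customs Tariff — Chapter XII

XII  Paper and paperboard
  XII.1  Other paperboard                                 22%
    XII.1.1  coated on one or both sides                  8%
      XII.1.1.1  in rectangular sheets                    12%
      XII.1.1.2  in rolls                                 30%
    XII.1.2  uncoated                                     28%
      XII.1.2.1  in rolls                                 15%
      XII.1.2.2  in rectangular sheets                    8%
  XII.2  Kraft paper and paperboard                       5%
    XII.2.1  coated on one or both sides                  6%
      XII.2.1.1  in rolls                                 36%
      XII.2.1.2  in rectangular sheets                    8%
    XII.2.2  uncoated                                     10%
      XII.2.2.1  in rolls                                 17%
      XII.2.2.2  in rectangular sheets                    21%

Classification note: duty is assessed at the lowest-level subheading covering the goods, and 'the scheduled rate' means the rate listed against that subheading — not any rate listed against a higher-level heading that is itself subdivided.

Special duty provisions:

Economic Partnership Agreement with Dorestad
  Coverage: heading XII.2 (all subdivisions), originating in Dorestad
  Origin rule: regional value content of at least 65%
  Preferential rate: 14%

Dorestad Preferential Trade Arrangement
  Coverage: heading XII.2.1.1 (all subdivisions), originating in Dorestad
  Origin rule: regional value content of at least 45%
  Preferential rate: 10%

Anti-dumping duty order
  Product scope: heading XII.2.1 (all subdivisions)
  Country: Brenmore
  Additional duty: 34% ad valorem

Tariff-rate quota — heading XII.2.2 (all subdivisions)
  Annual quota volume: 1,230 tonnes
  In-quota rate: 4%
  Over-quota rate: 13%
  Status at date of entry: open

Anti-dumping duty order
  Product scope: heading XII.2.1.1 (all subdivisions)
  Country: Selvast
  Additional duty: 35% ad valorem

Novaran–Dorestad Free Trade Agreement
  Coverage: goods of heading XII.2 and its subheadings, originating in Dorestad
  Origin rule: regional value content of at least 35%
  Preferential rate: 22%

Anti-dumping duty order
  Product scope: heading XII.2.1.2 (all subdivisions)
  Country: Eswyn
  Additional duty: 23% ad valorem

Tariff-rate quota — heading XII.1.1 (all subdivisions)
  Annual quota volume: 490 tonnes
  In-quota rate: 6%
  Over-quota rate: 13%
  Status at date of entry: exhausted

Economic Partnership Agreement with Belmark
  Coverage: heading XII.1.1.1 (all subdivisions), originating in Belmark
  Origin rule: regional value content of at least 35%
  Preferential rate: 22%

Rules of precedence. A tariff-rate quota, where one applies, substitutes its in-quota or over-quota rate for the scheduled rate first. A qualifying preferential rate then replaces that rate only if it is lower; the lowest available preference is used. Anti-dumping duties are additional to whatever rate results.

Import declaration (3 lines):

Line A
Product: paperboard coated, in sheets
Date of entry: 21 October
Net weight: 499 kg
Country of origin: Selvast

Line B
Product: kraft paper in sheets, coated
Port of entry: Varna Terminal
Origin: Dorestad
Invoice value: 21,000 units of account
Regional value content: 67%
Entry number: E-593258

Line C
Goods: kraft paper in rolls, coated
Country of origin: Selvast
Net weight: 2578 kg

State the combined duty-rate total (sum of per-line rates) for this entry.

92%

Line A: paperboard → XII.1; coated → XII.1.1; in sheets → XII.1.1.1. Scheduled 12%. quota on XII.1.1 exhausted → over-quota 13%. → 13%.
Line B: kraft paper → XII.2; coated → XII.2.1; in sheets → XII.2.1.2. Scheduled 8%. Dorestad agreement on XII.2: RVC ≥ 65% → 14% available; Dorestad agreement on XII.2.1.1: XII.2.1.2 not covered; Dorestad agreement on XII.2: RVC ≥ 35% → 22% available; preference 14% not lower than 8% → no reduction. → 8%.
Line C: kraft paper → XII.2; coated → XII.2.1; in rolls → XII.2.1.1. Scheduled 36%. anti-dumping (Selvast, XII.2.1.1): +35%; total 36% + 35% = 71%. → 71%.
Sum: 13% + 8% + 71% = 92%.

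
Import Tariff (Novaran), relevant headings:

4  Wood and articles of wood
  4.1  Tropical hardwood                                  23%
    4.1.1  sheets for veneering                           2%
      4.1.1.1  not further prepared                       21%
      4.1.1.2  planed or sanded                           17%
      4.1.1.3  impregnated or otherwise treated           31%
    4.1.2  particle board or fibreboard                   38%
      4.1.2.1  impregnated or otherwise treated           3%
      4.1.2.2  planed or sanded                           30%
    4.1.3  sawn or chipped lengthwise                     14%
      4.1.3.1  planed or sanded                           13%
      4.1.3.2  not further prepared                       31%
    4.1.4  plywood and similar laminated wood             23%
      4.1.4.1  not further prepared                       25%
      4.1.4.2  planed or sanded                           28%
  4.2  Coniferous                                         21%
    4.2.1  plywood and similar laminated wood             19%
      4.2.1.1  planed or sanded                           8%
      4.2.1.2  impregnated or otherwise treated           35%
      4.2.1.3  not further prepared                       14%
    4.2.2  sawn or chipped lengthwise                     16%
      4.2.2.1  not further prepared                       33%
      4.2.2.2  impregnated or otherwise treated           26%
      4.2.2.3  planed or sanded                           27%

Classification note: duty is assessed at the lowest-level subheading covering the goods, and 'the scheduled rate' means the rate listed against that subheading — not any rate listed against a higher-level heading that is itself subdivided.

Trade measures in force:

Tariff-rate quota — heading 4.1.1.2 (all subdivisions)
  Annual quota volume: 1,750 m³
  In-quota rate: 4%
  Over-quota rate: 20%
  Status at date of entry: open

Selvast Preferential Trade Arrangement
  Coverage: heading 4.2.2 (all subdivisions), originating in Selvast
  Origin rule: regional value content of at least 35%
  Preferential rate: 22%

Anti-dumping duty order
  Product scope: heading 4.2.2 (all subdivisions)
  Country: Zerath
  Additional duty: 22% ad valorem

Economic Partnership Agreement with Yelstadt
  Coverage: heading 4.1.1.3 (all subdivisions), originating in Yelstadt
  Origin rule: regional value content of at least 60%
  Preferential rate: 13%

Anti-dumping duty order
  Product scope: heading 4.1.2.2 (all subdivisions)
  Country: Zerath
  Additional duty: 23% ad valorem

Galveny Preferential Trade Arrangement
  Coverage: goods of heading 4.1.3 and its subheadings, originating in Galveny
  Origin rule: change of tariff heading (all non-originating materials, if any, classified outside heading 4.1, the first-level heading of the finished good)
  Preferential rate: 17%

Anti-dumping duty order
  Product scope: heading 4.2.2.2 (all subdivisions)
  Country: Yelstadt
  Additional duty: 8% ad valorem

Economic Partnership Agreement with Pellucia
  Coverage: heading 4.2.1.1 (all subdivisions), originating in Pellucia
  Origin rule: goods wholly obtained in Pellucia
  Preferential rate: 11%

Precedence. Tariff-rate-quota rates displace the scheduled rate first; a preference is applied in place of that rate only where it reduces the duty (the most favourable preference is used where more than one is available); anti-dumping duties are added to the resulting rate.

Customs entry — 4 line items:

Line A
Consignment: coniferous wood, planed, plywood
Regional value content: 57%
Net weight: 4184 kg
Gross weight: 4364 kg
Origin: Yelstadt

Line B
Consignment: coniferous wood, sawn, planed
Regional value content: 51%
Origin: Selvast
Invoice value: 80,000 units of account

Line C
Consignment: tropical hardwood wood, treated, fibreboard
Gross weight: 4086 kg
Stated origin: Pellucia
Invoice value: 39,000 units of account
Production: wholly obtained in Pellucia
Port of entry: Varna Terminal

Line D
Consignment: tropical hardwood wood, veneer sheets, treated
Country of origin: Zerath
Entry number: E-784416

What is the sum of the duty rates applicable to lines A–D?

64%

Line A: coniferous → 4.2; plywood → 4.2.1; planed → 4.2.1.1. Scheduled 8%. Yelstadt agreement on 4.1.1.3: 4.2.1.1 not covered. → 8%.
Line B: coniferous → 4.2; sawn → 4.2.2; planed → 4.2.2.3. Scheduled 27%. Selvast agreement on 4.2.2: RVC ≥ 35% → 22% available; preferential 22%. → 22%.
Line C: tropical hardwood → 4.1; fibreboard → 4.1.2; treated → 4.1.2.1. Scheduled 3%. Pellucia agreement on 4.2.1.1: 4.1.2.1 not covered. → 3%.
Line D: tropical hardwood → 4.1; veneer sheets → 4.1.1; treated → 4.1.1.3. Scheduled 31%. No special measure applies. → 31%.
Sum: 8% + 22% + 3% + 31% = 64%.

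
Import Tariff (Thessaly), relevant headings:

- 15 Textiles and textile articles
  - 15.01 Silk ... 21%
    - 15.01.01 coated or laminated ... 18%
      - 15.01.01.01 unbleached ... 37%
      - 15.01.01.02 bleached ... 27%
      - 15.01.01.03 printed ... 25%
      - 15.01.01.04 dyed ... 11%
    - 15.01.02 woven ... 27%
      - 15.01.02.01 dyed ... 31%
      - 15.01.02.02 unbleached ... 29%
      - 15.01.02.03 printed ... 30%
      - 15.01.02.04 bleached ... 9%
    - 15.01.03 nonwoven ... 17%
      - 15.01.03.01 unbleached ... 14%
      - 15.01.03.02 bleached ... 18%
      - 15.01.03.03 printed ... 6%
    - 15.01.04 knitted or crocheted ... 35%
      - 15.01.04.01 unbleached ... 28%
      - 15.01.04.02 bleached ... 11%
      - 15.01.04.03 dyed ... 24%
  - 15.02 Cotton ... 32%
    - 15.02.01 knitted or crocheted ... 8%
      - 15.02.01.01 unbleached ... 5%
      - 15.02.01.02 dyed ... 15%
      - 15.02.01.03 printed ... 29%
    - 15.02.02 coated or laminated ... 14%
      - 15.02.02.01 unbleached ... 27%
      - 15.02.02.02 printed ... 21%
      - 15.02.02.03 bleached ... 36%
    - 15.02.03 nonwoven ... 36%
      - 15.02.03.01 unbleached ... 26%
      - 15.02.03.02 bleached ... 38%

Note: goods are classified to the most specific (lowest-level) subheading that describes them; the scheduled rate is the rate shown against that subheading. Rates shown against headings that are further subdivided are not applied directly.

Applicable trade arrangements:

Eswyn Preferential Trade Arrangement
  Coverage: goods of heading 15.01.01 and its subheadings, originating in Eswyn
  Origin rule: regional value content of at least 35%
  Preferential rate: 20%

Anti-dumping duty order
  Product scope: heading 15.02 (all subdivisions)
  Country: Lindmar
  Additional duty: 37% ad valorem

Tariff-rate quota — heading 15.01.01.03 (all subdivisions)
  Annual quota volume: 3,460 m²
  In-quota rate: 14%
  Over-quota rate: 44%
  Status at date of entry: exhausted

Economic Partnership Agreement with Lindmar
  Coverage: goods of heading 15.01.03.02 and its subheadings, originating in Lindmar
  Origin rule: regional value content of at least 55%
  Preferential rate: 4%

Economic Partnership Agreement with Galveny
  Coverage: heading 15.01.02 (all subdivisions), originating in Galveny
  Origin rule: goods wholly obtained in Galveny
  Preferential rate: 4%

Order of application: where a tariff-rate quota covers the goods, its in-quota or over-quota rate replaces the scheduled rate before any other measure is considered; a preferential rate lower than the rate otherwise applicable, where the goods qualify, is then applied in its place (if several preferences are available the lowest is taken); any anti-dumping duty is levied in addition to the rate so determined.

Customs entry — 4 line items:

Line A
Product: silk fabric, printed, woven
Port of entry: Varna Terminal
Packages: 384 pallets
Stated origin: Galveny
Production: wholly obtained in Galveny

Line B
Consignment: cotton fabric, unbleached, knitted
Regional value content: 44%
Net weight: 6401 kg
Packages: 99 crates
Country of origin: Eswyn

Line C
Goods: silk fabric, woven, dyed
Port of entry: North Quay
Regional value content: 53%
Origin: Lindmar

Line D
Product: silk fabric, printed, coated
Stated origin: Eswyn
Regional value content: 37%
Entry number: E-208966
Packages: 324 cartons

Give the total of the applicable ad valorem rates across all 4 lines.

60%

Line A: silk → 15.01; woven → 15.01.02; printed → 15.01.02.03. Scheduled 30%. Galveny agreement on 15.01.02: wholly obtained → 4% available; preferential 4%. → 4%.
Line B: cotton → 15.02; knitted → 15.02.01; unbleached → 15.02.01.01. Scheduled 5%. Eswyn agreement on 15.01.01: 15.02.01.01 not covered. → 5%.
Line C: silk → 15.01; woven → 15.01.02; dyed → 15.01.02.01. Scheduled 31%. Lindmar agreement on 15.01.03.02: 15.01.02.01 not covered. → 31%.
Line D: silk → 15.01; coated → 15.01.01; printed → 15.01.01.03. Scheduled 25%. quota on 15.01.01.03 exhausted → over-quota 44%; Eswyn agreement on 15.01.01: RVC ≥ 35% → 20% available; preferential 20%. → 20%.
Sum: 4% + 5% + 31% + 20% = 60%.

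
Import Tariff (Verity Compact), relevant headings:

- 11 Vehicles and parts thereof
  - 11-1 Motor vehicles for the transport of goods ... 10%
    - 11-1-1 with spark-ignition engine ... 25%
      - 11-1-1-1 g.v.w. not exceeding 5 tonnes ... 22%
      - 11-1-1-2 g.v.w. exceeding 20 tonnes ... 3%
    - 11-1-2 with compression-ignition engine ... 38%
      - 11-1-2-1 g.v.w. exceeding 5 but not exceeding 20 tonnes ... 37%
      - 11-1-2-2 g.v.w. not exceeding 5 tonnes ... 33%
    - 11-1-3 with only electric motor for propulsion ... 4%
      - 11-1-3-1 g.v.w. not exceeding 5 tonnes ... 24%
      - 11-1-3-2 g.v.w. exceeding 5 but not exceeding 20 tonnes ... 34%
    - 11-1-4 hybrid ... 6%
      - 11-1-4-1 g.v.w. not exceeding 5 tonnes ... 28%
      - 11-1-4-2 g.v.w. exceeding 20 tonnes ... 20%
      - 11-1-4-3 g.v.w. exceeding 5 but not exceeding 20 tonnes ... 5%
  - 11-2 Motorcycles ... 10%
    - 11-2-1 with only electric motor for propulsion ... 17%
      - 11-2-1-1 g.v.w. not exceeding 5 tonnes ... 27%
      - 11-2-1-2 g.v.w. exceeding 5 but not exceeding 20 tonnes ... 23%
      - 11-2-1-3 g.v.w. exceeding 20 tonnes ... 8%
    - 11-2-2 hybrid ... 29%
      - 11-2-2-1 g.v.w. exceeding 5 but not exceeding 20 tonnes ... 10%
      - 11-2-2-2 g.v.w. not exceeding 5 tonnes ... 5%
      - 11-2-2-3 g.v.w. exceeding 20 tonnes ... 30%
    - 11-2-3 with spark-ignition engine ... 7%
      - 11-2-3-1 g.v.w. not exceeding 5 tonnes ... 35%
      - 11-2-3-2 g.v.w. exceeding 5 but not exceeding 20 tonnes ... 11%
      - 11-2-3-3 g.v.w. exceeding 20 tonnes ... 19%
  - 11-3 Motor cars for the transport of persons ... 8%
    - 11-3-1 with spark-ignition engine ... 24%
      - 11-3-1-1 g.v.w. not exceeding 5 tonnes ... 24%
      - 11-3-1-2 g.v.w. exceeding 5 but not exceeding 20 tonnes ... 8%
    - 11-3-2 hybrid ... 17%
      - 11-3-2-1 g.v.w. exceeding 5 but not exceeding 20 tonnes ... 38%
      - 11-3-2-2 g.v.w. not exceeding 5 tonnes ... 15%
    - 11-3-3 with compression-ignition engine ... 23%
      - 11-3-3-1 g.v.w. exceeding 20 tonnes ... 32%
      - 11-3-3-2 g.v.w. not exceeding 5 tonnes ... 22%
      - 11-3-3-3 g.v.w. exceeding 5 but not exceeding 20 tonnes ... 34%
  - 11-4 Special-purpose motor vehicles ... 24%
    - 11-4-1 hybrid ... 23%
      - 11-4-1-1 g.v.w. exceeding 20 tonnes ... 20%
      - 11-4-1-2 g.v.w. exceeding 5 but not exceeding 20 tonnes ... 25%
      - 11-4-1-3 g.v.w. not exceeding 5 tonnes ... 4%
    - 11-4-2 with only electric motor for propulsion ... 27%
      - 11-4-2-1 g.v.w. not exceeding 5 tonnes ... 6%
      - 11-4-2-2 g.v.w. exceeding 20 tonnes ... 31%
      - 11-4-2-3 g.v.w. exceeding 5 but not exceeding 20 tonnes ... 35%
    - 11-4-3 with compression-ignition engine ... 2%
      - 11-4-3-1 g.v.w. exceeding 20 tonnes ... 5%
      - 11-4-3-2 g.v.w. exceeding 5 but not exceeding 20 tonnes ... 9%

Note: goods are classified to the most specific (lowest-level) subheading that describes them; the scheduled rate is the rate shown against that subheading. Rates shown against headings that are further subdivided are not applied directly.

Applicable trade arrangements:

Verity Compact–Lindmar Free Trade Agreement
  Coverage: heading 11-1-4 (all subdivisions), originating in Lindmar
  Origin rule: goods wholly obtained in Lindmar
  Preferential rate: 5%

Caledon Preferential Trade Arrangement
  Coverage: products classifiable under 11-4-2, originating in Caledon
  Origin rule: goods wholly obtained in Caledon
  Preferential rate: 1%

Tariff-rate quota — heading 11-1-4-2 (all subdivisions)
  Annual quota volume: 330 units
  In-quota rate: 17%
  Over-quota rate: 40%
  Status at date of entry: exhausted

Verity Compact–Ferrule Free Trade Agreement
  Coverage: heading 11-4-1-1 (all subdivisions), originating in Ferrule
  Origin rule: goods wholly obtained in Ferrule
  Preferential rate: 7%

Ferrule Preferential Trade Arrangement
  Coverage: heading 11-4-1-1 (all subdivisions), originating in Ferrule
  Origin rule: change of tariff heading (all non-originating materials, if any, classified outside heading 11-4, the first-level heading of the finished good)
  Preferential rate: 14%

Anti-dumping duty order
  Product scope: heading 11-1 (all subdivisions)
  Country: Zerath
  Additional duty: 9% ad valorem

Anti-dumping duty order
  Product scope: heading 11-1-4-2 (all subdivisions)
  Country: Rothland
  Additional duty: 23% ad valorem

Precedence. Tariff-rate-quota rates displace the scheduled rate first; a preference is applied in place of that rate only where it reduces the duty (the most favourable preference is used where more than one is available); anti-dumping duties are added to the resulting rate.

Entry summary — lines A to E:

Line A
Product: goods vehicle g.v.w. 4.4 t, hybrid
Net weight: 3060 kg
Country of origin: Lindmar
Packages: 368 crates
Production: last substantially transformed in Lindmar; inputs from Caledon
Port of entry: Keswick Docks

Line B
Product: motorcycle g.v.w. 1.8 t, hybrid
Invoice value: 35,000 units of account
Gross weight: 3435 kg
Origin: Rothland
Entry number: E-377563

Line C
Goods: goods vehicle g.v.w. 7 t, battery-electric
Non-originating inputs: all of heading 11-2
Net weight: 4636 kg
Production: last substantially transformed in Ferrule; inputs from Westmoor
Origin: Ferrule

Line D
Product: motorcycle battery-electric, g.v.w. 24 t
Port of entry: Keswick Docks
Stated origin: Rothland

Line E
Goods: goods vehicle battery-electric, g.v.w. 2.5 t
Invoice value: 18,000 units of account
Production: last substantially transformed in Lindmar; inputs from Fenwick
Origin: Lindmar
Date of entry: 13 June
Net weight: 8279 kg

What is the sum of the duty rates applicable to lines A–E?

Line A: goods vehicle → 11-1; hybrid → 11-1-4; g.v.w. 4.4 t → 11-1-4-1. Scheduled 28%. Lindmar agreement on 11-1-4: not wholly obtained. → 28%.
Line B: motorcycle → 11-2; hybrid → 11-2-2; g.v.w. 1.8 t → 11-2-2-2. Scheduled 5%. No special measure applies. → 5%.
Line C: goods vehicle → 11-1; battery-electric → 11-1-3; g.v.w. 7 t → 11-1-3-2. Scheduled 34%. Ferrule agreement on 11-4-1-1: 11-1-3-2 not covered; Ferrule agreement on 11-4-1-1: 11-1-3-2 not covered. → 34%.
Line D: motorcycle → 11-2; battery-electric → 11-2-1; g.v.w. 24 t → 11-2-1-3. Scheduled 8%. No special measure applies. → 8%.
Line E: goods vehicle → 11-1; battery-electric → 11-1-3; g.v.w. 2.5 t → 11-1-3-1. Scheduled 24%. Lindmar agreement on 11-1-4: 11-1-3-1 not covered. → 24%.
Sum: 28% + 5% + 34% + 8% + 24% = 99%.

99%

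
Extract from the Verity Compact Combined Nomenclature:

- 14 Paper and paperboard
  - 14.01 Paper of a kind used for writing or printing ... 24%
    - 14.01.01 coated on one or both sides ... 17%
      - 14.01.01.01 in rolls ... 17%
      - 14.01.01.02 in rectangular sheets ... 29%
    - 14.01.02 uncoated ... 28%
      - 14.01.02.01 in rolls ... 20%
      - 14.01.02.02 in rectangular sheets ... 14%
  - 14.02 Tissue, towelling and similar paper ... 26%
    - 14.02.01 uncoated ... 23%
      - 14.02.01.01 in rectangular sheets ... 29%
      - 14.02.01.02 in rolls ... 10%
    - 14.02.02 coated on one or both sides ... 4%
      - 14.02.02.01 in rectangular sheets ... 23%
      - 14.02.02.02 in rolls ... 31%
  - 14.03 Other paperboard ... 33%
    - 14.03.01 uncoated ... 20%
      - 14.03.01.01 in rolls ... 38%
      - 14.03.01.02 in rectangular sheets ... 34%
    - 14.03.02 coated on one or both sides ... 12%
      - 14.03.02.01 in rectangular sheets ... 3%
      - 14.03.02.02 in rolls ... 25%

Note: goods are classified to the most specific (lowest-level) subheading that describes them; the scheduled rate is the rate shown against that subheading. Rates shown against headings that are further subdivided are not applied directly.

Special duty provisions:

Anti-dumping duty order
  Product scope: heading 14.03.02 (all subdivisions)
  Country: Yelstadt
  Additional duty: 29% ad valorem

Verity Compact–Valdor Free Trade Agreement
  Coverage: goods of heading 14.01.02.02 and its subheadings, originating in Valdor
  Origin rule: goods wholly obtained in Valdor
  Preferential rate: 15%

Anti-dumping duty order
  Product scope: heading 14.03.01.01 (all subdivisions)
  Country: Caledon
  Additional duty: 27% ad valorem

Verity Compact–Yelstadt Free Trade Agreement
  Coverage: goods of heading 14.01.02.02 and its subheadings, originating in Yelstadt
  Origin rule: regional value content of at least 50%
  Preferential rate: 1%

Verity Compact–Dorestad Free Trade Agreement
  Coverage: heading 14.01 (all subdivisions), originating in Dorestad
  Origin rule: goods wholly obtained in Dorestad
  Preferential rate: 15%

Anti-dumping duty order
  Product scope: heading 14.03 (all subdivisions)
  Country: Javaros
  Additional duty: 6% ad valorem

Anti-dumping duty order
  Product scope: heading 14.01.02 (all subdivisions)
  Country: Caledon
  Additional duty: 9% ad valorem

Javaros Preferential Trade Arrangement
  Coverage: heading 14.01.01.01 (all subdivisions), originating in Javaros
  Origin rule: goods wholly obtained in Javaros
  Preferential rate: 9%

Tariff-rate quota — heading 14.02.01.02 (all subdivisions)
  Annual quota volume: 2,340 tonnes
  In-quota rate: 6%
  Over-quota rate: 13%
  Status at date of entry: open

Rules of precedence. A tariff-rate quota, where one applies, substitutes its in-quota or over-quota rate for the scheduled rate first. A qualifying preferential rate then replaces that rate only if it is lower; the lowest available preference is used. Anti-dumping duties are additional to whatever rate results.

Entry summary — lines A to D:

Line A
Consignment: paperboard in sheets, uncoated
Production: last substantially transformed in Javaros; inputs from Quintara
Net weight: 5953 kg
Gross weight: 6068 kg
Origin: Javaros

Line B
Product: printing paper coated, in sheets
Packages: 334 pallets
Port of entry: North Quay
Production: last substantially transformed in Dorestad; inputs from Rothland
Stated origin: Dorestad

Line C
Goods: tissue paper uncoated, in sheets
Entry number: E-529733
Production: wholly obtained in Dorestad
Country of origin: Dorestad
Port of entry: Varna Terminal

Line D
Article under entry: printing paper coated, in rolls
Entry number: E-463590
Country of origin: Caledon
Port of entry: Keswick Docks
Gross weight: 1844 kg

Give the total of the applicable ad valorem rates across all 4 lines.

Line A: paperboard → 14.03; uncoated → 14.03.01; in sheets → 14.03.01.02. Scheduled 34%. Javaros agreement on 14.01.01.01: 14.03.01.02 not covered; anti-dumping (Javaros, 14.03): +6%; total 34% + 6% = 40%. → 40%.
Line B: printing paper → 14.01; coated → 14.01.01; in sheets → 14.01.01.02. Scheduled 29%. Dorestad agreement on 14.01: not wholly obtained. → 29%.
Line C: tissue paper → 14.02; uncoated → 14.02.01; in sheets → 14.02.01.01. Scheduled 29%. Dorestad agreement on 14.01: 14.02.01.01 not covered. → 29%.
Line D: printing paper → 14.01; coated → 14.01.01; in rolls → 14.01.01.01. Scheduled 17%. No special measure applies. → 17%.
Sum: 40% + 29% + 29% + 17% = 115%.

115%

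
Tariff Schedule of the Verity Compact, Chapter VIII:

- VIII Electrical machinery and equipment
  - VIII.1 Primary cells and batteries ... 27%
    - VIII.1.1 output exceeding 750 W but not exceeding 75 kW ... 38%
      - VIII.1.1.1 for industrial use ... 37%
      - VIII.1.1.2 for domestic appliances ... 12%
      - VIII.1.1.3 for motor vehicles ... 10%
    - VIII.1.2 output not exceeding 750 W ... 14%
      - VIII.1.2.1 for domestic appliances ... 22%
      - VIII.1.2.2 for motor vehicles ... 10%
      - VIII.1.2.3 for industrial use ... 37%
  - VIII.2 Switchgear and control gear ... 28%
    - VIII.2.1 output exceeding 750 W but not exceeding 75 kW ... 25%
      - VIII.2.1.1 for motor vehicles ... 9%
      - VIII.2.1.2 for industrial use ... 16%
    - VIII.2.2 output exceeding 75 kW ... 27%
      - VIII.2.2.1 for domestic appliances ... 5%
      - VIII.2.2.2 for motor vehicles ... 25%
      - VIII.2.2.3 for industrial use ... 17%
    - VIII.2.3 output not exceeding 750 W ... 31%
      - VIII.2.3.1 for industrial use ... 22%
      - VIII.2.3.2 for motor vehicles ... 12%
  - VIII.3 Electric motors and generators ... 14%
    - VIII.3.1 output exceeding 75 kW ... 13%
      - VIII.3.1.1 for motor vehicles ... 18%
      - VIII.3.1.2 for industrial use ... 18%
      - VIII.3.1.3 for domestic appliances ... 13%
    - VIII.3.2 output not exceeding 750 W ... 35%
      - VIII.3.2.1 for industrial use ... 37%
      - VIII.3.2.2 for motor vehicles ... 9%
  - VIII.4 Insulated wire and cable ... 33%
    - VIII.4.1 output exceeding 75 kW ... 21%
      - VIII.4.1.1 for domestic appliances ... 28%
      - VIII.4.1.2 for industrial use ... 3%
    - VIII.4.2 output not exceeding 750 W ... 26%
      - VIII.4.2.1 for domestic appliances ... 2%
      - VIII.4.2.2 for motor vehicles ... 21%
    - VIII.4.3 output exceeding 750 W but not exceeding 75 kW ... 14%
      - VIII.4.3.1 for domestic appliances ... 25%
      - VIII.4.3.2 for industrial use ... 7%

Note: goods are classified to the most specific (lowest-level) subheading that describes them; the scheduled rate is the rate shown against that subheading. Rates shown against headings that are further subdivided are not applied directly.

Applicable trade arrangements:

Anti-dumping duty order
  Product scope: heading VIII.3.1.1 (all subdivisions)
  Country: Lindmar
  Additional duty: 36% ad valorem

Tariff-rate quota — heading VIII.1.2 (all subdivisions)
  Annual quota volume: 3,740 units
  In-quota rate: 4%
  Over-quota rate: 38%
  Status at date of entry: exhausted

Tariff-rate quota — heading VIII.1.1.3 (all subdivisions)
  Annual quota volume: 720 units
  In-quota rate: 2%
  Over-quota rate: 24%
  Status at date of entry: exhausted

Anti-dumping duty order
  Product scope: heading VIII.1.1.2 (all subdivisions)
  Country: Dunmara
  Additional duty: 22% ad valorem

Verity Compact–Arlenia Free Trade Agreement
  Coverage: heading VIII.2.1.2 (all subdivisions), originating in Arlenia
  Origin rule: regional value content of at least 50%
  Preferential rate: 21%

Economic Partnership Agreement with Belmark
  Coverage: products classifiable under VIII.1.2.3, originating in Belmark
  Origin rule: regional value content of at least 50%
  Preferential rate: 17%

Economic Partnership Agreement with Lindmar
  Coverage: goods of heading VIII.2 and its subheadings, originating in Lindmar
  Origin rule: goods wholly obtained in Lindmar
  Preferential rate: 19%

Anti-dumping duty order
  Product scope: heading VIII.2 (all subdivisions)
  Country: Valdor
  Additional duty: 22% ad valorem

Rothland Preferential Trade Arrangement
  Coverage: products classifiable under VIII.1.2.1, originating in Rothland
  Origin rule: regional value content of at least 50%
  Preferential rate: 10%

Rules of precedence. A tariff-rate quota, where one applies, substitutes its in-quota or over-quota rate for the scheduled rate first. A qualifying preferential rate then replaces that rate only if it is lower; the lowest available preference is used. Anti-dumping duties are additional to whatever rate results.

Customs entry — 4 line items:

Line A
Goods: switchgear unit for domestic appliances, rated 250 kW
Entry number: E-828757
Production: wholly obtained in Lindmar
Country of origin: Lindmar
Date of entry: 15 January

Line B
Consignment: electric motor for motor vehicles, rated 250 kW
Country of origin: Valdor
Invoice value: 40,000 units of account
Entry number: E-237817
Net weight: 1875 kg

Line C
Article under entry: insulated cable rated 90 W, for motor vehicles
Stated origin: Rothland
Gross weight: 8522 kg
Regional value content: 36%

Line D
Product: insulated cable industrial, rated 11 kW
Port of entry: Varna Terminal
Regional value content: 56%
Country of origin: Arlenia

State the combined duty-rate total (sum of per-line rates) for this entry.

51%

Line A: switchgear unit → VIII.2; rated 250 kW → VIII.2.2; for domestic appliances → VIII.2.2.1. Scheduled 5%. Lindmar agreement on VIII.2: wholly obtained → 19% available; preference 19% not lower than 5% → no reduction. → 5%.
Line B: electric motor → VIII.3; rated 250 kW → VIII.3.1; for motor vehicles → VIII.3.1.1. Scheduled 18%. No special measure applies. → 18%.
Line C: insulated cable → VIII.4; rated 90 W → VIII.4.2; for motor vehicles → VIII.4.2.2. Scheduled 21%. Rothland agreement on VIII.1.2.1: VIII.4.2.2 not covered. → 21%.
Line D: insulated cable → VIII.4; rated 11 kW → VIII.4.3; industrial → VIII.4.3.2. Scheduled 7%. Arlenia agreement on VIII.2.1.2: VIII.4.3.2 not covered. → 7%.
Sum: 5% + 18% + 21% + 7% = 51%.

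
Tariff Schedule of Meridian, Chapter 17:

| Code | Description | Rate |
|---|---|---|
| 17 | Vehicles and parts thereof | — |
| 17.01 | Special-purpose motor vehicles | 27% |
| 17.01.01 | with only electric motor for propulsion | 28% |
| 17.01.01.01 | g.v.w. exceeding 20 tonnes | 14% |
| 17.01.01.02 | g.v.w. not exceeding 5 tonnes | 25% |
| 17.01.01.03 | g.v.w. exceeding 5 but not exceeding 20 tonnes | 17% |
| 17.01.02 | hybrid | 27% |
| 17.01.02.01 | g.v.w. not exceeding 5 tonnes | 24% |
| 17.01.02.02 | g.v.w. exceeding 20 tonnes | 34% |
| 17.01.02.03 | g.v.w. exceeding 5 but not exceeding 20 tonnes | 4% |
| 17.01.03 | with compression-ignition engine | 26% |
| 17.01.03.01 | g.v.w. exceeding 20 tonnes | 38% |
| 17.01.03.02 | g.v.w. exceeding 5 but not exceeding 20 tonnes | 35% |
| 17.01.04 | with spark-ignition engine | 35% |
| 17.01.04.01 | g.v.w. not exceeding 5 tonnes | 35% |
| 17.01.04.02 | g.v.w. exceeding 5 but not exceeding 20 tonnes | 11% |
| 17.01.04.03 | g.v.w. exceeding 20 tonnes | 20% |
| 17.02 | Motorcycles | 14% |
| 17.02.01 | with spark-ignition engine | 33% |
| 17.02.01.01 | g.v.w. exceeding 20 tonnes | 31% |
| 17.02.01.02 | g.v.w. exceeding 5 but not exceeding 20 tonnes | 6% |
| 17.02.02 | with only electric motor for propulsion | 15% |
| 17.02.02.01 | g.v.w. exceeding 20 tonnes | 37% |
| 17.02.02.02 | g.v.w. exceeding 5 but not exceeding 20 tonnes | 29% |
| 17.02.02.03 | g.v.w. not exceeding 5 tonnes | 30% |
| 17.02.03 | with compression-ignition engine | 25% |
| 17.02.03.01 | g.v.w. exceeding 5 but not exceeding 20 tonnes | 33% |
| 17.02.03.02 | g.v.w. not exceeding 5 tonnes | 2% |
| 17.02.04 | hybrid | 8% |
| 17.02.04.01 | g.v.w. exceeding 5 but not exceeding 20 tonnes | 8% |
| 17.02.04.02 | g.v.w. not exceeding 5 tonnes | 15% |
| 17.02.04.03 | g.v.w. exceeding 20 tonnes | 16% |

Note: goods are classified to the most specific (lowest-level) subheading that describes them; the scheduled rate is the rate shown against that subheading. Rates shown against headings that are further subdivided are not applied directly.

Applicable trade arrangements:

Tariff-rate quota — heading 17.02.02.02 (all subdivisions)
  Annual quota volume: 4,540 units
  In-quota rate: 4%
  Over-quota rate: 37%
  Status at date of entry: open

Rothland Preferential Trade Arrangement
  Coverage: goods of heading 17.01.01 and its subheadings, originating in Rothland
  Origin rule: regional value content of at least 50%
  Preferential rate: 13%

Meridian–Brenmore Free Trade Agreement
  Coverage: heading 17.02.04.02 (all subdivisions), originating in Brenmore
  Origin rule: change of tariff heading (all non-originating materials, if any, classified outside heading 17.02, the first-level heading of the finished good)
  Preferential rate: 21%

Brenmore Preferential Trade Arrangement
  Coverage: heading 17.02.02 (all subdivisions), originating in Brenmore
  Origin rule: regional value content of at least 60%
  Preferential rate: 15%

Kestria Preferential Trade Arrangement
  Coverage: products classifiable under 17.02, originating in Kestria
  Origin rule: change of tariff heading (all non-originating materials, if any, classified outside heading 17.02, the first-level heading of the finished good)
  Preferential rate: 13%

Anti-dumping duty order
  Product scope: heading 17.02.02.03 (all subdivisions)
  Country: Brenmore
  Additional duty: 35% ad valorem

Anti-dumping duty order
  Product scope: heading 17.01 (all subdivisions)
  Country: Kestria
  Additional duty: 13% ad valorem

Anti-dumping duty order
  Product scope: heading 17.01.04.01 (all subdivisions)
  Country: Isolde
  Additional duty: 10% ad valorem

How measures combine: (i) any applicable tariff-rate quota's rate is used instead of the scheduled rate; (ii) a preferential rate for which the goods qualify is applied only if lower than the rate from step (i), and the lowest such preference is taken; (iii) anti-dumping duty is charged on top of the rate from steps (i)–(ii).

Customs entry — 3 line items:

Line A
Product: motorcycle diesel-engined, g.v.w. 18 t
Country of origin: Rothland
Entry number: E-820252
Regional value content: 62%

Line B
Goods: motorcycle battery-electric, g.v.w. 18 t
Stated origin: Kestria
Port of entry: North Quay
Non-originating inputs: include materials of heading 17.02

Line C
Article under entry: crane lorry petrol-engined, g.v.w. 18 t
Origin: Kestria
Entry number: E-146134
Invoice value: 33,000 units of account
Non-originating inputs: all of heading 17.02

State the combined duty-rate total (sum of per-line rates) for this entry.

61%

Line A: motorcycle → 17.02; diesel-engined → 17.02.03; g.v.w. 18 t → 17.02.03.01. Scheduled 33%. Rothland agreement on 17.01.01: 17.02.03.01 not covered. → 33%.
Line B: motorcycle → 17.02; battery-electric → 17.02.02; g.v.w. 18 t → 17.02.02.02. Scheduled 29%. quota on 17.02.02.02 open → in-quota 4%; Kestria agreement on 17.02: CTH not met. → 4%.
Line C: crane lorry → 17.01; petrol-engined → 17.01.04; g.v.w. 18 t → 17.01.04.02. Scheduled 11%. Kestria agreement on 17.02: 17.01.04.02 not covered; anti-dumping (Kestria, 17.01): +13%; total 11% + 13% = 24%. → 24%.
Sum: 33% + 4% + 24% = 61%.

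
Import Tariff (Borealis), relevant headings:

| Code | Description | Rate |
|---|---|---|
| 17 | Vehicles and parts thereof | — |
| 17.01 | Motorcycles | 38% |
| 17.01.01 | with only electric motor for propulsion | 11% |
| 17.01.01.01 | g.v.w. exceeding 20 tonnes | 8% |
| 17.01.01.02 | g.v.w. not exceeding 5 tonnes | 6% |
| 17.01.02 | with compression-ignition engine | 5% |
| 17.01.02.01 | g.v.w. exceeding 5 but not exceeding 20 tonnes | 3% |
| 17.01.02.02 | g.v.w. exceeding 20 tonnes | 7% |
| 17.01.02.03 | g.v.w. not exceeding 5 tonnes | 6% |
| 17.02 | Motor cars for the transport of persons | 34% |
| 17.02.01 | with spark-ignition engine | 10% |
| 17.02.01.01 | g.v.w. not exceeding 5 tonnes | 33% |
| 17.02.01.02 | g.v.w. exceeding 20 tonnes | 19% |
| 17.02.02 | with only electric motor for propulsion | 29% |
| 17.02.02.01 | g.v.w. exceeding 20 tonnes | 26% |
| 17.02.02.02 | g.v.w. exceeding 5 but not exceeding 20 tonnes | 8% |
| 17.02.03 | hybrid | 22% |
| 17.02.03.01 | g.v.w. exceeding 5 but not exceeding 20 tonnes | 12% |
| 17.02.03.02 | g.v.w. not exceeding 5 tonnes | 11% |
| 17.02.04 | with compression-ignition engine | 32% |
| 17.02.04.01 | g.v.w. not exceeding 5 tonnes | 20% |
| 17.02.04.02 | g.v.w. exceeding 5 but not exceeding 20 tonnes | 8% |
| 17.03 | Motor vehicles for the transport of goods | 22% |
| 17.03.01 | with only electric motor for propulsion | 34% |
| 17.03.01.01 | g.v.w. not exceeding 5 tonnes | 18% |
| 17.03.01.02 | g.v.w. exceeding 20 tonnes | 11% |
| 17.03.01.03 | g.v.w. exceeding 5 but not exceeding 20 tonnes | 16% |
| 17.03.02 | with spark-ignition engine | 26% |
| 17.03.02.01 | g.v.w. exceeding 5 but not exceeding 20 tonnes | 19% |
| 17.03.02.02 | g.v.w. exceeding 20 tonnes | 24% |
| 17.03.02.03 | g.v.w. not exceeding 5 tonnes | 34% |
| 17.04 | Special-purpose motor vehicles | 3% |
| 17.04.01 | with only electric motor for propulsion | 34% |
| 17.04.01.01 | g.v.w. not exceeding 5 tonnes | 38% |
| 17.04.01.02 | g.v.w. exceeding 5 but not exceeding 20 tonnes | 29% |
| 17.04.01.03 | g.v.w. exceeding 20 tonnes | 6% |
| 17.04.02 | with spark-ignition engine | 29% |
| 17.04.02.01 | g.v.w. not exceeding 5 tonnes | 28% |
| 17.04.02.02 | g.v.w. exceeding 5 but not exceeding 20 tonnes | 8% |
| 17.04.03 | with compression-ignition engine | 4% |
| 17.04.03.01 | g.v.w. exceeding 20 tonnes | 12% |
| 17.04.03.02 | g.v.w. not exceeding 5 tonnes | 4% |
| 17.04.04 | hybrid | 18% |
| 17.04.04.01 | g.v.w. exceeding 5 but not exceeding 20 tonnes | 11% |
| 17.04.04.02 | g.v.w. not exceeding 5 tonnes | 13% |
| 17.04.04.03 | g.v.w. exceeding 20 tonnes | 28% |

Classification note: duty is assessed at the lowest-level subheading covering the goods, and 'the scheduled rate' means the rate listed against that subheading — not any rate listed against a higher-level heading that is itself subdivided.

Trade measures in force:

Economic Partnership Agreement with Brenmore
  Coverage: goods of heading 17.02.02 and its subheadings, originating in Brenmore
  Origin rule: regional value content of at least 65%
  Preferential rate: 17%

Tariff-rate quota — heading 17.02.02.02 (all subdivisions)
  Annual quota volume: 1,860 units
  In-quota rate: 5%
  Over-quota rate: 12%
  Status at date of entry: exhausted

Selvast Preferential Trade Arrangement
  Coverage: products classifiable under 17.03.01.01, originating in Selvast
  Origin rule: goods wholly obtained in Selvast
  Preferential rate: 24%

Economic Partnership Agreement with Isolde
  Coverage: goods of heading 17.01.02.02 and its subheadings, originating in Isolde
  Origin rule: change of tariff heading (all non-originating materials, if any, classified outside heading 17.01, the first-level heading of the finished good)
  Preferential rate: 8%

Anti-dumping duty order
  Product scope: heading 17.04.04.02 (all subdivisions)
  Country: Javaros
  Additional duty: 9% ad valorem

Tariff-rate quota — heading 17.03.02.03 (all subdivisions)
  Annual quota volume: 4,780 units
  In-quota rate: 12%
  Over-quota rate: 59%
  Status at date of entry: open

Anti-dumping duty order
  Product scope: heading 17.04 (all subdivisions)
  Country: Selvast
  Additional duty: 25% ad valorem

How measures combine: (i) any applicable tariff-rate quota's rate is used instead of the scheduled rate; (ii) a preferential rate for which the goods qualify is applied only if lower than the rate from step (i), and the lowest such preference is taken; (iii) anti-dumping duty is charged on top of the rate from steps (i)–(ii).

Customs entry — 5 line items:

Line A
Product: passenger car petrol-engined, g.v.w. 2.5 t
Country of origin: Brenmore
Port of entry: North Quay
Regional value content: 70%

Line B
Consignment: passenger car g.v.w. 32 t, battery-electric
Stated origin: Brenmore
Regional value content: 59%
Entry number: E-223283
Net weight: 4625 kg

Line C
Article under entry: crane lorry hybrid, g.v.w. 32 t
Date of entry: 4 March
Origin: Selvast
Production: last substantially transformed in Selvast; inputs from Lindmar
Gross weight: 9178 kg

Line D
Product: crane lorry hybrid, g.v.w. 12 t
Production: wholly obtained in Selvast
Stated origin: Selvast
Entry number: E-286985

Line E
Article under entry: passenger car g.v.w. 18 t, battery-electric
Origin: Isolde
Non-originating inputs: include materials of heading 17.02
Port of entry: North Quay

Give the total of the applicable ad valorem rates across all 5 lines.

Line A: passenger car → 17.02; petrol-engined → 17.02.01; g.v.w. 2.5 t → 17.02.01.01. Scheduled 33%. Brenmore agreement on 17.02.02: 17.02.01.01 not covered. → 33%.
Line B: passenger car → 17.02; battery-electric → 17.02.02; g.v.w. 32 t → 17.02.02.01. Scheduled 26%. Brenmore agreement on 17.02.02: RVC < 65%. → 26%.
Line C: crane lorry → 17.04; hybrid → 17.04.04; g.v.w. 32 t → 17.04.04.03. Scheduled 28%. Selvast agreement on 17.03.01.01: 17.04.04.03 not covered; anti-dumping (Selvast, 17.04): +25%; total 28% + 25% = 53%. → 53%.
Line D: crane lorry → 17.04; hybrid → 17.04.04; g.v.w. 12 t → 17.04.04.01. Scheduled 11%. Selvast agreement on 17.03.01.01: 17.04.04.01 not covered; anti-dumping (Selvast, 17.04): +25%; total 11% + 25% = 36%. → 36%.
Line E: passenger car → 17.02; battery-electric → 17.02.02; g.v.w. 18 t → 17.02.02.02. Scheduled 8%. quota on 17.02.02.02 exhausted → over-quota 12%; Isolde agreement on 17.01.02.02: 17.02.02.02 not covered. → 12%.
Sum: 33% + 26% + 53% + 36% + 12% = 160%.

160%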